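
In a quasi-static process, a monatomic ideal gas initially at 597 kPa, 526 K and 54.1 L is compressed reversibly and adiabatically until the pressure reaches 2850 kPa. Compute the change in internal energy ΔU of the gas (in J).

n = P₁V₁/(RT₁) = 597×54.1/(8.314×526) = 7.39 mol.
Adiabatic: T₂/T₁ = (P₂/P₁)^((γ−1)/γ) ⇒ T₂ = 526×(4.77)^0.400 = 983 K; V₂ = 21.2 L.
For an ideal gas ΔU = nCvΔT with Cv = (3/2)R = 12.5 J/(mol·K).
ΔU = 7.39×12.5×(983−526) = 42100 J.

42100 J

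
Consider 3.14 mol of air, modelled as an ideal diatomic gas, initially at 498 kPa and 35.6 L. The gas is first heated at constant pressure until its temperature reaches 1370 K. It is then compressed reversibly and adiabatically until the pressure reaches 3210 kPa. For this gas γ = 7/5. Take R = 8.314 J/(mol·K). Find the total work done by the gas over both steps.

-44800 J

T₁ = P₁V₁/(nR) = 498×35.6/(3.14×8.314) = 679 K.
Step 1 — Isobaric: P stays 498 kPa; V/T = const ⇒ T₂ = 1370 K, V₂ = 71.8 L.
W = PΔV = 498×(71.8−35.6) kPa·L = 18000 J.
ΔU = nCvΔT = 3.14×20.8×(1370−679) = 45100 J.
Q = ΔU + W = nCpΔT = 63100 J.
State after step 1: P = 498 kPa, V = 71.8 L, T = 1370 K.
Step 2 — Adiabatic: T₂/T₁ = (P₂/P₁)^((γ−1)/γ) ⇒ T₂ = 1370×(6.45)^0.286 = 2330 K; V₂ = 19.0 L.
ΔU = nCvΔT = 3.14×20.8×(2330−1370) = 62900 J.
Q = 0 for an adiabatic process, so W = −ΔU = -62900 J.
Net over both steps: W = -44800 J, Q = 63100 J, ΔU = 108000 J.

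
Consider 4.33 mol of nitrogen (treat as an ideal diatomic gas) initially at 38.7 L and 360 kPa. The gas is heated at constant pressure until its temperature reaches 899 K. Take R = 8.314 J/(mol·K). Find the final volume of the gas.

T₁ = P₁V₁/(nR) = 360×38.7/(4.33×8.314) = 387 K.
Isobaric: P stays 360 kPa; V/T = const ⇒ T₂ = 899 K, V₂ = 89.9 L.

89.9 L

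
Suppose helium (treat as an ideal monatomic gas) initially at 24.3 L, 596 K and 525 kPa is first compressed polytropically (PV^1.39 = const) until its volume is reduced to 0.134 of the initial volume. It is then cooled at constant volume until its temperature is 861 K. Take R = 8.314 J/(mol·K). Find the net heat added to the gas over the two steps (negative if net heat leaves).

n = P₁V₁/(RT₁) = 525×24.3/(8.314×596) = 2.57 mol.
Step 1 — Polytropic n=1.39: T₂ = T₁(V₁/V₂)^(n−1) = 596×(7.46)^0.39 = 1310 K; P₂ = P₁(V₁/V₂)^n = 8580 kPa.
W = (P₁V₁−P₂V₂)/(n−1) = (525×24.3−8580×3.26)/0.39 = -38900 J.
ΔU = nCvΔT = 2.57×12.5×(1310−596) = 22800 J.
Q = ΔU + W = -16200 J.
State after step 1: P = 8580 kPa, V = 3.26 L, T = 1310 K.
Step 2 — Isochoric: V stays 3.26 L; P/T = const ⇒ T₂ = 861 K, P₂ = 5660 kPa.
W = 0 (no volume change).
ΔU = nCvΔT = 2.57×12.5×(861−1310) = -14300 J.
Q = ΔU = -14300 J.
Net over both steps: W = -38900 J, Q = -30400 J, ΔU = 8510 J.

-30400 J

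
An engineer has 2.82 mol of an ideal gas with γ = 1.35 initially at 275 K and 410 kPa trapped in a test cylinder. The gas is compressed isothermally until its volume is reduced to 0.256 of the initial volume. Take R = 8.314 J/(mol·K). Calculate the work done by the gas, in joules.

V₁ = nRT₁/P₁ = 2.82×8.314×275/410 = 15.7 L.
Isothermal: T stays 275 K; PV = const ⇒ V₂ = 4.03 L, P₂ = 1600 kPa.
W = nRT ln(V₂/V₁) = 2.82×8.314×275×ln(0.256) = -8790 J.

-8790 J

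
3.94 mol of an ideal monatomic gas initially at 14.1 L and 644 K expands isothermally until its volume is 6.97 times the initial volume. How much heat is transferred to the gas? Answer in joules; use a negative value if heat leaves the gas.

41000 J

P₁ = nRT₁/V₁ = 3.94×8.314×644/14.1 = 1500 kPa.
Isothermal: T stays 644 K; PV = const ⇒ V₂ = 98.3 L, P₂ = 215 kPa.
ΔU = 0 (ideal gas, T constant).
W = nRT ln(V₂/V₁) = 3.94×8.314×644×ln(6.97) = 41000 J.
Q = ΔU + W = 41000 J.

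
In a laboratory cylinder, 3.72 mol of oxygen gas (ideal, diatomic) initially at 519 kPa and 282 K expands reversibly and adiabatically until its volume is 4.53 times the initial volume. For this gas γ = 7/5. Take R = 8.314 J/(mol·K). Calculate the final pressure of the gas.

V₁ = nRT₁/P₁ = 3.72×8.314×282/519 = 16.8 L.
Adiabatic: TV^(γ−1) = const ⇒ T₂ = 282×(0.221)^0.400 = 154 K; PV^γ = const ⇒ P₂ = 62.6 kPa.

62.6 kPa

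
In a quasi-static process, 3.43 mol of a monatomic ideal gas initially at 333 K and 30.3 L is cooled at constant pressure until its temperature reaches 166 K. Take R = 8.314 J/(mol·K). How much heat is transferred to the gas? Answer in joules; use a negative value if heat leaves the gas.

P₁ = nRT₁/V₁ = 3.43×8.314×333/30.3 = 313 kPa.
Isobaric: P stays 313 kPa; V/T = const ⇒ T₂ = 166 K, V₂ = 15.1 L.
W = PΔV = 313×(15.1−30.3) kPa·L = -4760 J.
ΔU = nCvΔT = 3.43×12.5×(166−333) = -7140 J.
Q = ΔU + W = nCpΔT = -11900 J.

-11900 J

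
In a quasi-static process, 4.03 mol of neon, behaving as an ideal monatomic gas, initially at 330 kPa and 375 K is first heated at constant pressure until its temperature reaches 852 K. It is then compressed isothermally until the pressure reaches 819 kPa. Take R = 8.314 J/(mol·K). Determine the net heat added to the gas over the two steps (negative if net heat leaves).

14000 J

V₁ = nRT₁/P₁ = 4.03×8.314×375/330 = 38.1 L.
Step 1 — Isobaric: P stays 330 kPa; V/T = const ⇒ T₂ = 852 K, V₂ = 86.5 L.
W = PΔV = 330×(86.5−38.1) kPa·L = 16000 J.
ΔU = nCvΔT = 4.03×12.5×(852−375) = 24000 J.
Q = ΔU + W = nCpΔT = 40000 J.
State after step 1: P = 330 kPa, V = 86.5 L, T = 852 K.
Step 2 — Isothermal: T stays 852 K; PV = const ⇒ V₂ = 34.9 L, P₂ = 819 kPa.
ΔU = 0 (ideal gas, T constant).
W = nRT ln(V₂/V₁) = 4.03×8.314×852×ln(0.403) = -25900 J.
Q = ΔU + W = -25900 J.
Net over both steps: W = -9970 J, Q = 14000 J, ΔU = 24000 J.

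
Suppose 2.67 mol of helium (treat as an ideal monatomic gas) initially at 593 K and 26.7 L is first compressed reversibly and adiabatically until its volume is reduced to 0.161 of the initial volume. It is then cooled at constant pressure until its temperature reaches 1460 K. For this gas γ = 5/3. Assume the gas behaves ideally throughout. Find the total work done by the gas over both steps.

P₁ = nRT₁/V₁ = 2.67×8.314×593/26.7 = 493 kPa.
Step 1 — Adiabatic: TV^(γ−1) = const ⇒ T₂ = 593×(6.21)^0.667 = 2000 K; PV^γ = const ⇒ P₂ = 10300 kPa.
ΔU = nCvΔT = 2.67×12.5×(2000−593) = 47000 J.
Q = 0 for an adiabatic process, so W = −ΔU = -47000 J.
State after step 1: P = 10300 kPa, V = 4.30 L, T = 2000 K.
Step 2 — Isobaric: P stays 10300 kPa; V/T = const ⇒ T₂ = 1460 K, V₂ = 3.13 L.
W = PΔV = 10300×(3.13−4.30) kPa·L = -12100 J.
ΔU = nCvΔT = 2.67×12.5×(1460−2000) = -18100 J.
Q = ΔU + W = nCpΔT = -30200 J.
Net over both steps: W = -59000 J, Q = -30200 J, ΔU = 28900 J.

-59000 J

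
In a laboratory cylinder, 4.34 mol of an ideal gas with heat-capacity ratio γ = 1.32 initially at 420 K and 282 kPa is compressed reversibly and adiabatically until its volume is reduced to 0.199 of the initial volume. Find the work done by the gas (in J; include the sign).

-32000 J

V₁ = nRT₁/P₁ = 4.34×8.314×420/282 = 53.7 L.
Adiabatic: TV^(γ−1) = const ⇒ T₂ = 420×(5.03)^0.320 = 704 K; PV^γ = const ⇒ P₂ = 2380 kPa.
ΔU = nCvΔT = 4.34×26.0×(704−420) = 32000 J.
Q = 0 for an adiabatic process, so W = −ΔU = -32000 J.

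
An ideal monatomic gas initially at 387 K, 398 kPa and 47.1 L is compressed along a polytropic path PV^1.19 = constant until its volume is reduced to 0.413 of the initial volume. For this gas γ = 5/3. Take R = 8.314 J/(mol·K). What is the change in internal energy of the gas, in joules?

5140 J

n = P₁V₁/(RT₁) = 398×47.1/(8.314×387) = 5.83 mol.
Polytropic n=1.19: T₂ = T₁(V₁/V₂)^(n−1) = 387×(2.42)^0.19 = 458 K; P₂ = P₁(V₁/V₂)^n = 1140 kPa.
For an ideal gas ΔU = nCvΔT with Cv = (3/2)R = 12.5 J/(mol·K).
ΔU = 5.83×12.5×(458−387) = 5140 J.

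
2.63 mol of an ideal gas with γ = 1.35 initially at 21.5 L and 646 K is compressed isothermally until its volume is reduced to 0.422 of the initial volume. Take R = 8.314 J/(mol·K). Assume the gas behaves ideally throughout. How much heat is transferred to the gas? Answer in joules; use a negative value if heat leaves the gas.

P₁ = nRT₁/V₁ = 2.63×8.314×646/21.5 = 657 kPa.
Isothermal: T stays 646 K; PV = const ⇒ V₂ = 9.07 L, P₂ = 1560 kPa.
ΔU = 0 (ideal gas, T constant).
W = nRT ln(V₂/V₁) = 2.63×8.314×646×ln(0.422) = -12200 J.
Q = ΔU + W = -12200 J.

-12200 J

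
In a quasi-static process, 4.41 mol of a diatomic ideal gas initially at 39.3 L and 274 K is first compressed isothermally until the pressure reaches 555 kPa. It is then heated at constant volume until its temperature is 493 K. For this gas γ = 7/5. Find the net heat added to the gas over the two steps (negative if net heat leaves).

12300 J

P₁ = nRT₁/V₁ = 4.41×8.314×274/39.3 = 256 kPa.
Step 1 — Isothermal: T stays 274 K; PV = const ⇒ V₂ = 18.1 L, P₂ = 555 kPa.
ΔU = 0 (ideal gas, T constant).
W = nRT ln(V₂/V₁) = 4.41×8.314×274×ln(0.461) = -7790 J.
Q = ΔU + W = -7790 J.
State after step 1: P = 555 kPa, V = 18.1 L, T = 274 K.
Step 2 — Isochoric: V stays 18.1 L; P/T = const ⇒ T₂ = 493 K, P₂ = 999 kPa.
W = 0 (no volume change).
ΔU = nCvΔT = 4.41×20.8×(493−274) = 20100 J.
Q = ΔU = 20100 J.
Net over both steps: W = -7790 J, Q = 12300 J, ΔU = 20100 J.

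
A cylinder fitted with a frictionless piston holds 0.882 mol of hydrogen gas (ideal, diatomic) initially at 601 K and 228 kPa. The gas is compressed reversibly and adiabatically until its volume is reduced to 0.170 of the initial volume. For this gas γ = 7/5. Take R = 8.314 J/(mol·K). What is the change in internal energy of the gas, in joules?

11400 J

V₁ = nRT₁/P₁ = 0.882×8.314×601/228 = 19.3 L.
Adiabatic: TV^(γ−1) = const ⇒ T₂ = 601×(5.88)^0.400 = 1220 K; PV^γ = const ⇒ P₂ = 2720 kPa.
For an ideal gas ΔU = nCvΔT with Cv = (5/2)R = 20.8 J/(mol·K).
ΔU = 0.882×20.8×(1220−601) = 11400 J.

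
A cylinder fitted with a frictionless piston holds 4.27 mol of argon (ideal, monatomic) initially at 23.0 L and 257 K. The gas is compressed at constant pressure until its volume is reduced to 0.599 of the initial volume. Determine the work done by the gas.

-3660 J

P₁ = nRT₁/V₁ = 4.27×8.314×257/23.0 = 397 kPa.
Isobaric: P stays 397 kPa; V/T = const ⇒ T₂ = 154 K, V₂ = 13.8 L.
W = PΔV = 397×(13.8−23.0) kPa·L = -3660 J.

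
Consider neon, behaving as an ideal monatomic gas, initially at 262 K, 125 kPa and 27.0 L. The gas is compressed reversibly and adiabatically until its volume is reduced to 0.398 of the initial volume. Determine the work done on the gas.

n = P₁V₁/(RT₁) = 125×27.0/(8.314×262) = 1.55 mol.
Adiabatic: TV^(γ−1) = const ⇒ T₂ = 262×(2.51)^0.667 = 484 K; PV^γ = const ⇒ P₂ = 580 kPa.
ΔU = nCvΔT = 1.55×12.5×(484−262) = 4290 J.
Q = 0 for an adiabatic process, so W = −ΔU = -4290 J.
Work done on the gas = −W_by = 4290 J.

4290 J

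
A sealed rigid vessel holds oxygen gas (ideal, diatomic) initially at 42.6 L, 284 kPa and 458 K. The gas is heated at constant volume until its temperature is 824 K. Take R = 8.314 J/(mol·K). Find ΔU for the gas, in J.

24200 J

n = P₁V₁/(RT₁) = 284×42.6/(8.314×458) = 3.18 mol.
Isochoric: V stays 42.6 L; P/T = const ⇒ T₂ = 824 K, P₂ = 511 kPa.
For an ideal gas ΔU = nCvΔT with Cv = (5/2)R = 20.8 J/(mol·K).
ΔU = 3.18×20.8×(824−458) = 24200 J.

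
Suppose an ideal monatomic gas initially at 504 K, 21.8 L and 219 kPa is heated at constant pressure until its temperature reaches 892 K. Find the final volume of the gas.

Isobaric: P stays 219 kPa; V/T = const ⇒ T₂ = 892 K, V₂ = 38.6 L.

38.6 L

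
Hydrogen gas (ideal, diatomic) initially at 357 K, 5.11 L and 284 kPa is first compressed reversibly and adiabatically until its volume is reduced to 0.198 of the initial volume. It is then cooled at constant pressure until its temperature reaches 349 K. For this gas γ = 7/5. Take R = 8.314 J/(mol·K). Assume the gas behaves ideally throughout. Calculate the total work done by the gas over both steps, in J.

n = P₁V₁/(RT₁) = 284×5.11/(8.314×357) = 0.489 mol.
Step 1 — Adiabatic: TV^(γ−1) = const ⇒ T₂ = 357×(5.05)^0.400 = 682 K; PV^γ = const ⇒ P₂ = 2740 kPa.
ΔU = nCvΔT = 0.489×20.8×(682−357) = 3310 J.
Q = 0 for an adiabatic process, so W = −ΔU = -3310 J.
State after step 1: P = 2740 kPa, V = 1.01 L, T = 682 K.
Step 2 — Isobaric: P stays 2740 kPa; V/T = const ⇒ T₂ = 349 K, V₂ = 0.517 L.
W = PΔV = 2740×(0.517−1.01) kPa·L = -1360 J.
ΔU = nCvΔT = 0.489×20.8×(349−682) = -3390 J.
Q = ΔU + W = nCpΔT = -4740 J.
Net over both steps: W = -4660 J, Q = -4740 J, ΔU = -81.3 J.

-4660 J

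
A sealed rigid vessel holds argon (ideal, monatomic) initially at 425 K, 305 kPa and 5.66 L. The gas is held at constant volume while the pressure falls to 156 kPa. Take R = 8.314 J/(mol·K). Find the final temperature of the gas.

217 K

Isochoric: V stays 5.66 L; P/T = const ⇒ T₂ = 217 K, P₂ = 156 kPa.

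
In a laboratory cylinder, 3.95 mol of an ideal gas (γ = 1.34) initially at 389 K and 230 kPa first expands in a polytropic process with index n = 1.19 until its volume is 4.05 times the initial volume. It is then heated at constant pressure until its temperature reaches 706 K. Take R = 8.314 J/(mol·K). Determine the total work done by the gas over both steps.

29100 J

V₁ = nRT₁/P₁ = 3.95×8.314×389/230 = 55.5 L.
Step 1 — Polytropic n=1.19: T₂ = T₁(V₁/V₂)^(n−1) = 389×(0.247)^0.19 = 298 K; P₂ = P₁(V₁/V₂)^n = 43.5 kPa.
W = (P₁V₁−P₂V₂)/(n−1) = (230×55.5−43.5×225)/0.19 = 15700 J.
ΔU = nCvΔT = 3.95×24.5×(298−389) = -8770 J.
Q = ΔU + W = 6920 J.
State after step 1: P = 43.5 kPa, V = 225 L, T = 298 K.
Step 2 — Isobaric: P stays 43.5 kPa; V/T = const ⇒ T₂ = 706 K, V₂ = 533 L.
W = PΔV = 43.5×(533−225) kPa·L = 13400 J.
ΔU = nCvΔT = 3.95×24.5×(706−298) = 39400 J.
Q = ΔU + W = nCpΔT = 52800 J.
Net over both steps: W = 29100 J, Q = 59700 J, ΔU = 30600 J.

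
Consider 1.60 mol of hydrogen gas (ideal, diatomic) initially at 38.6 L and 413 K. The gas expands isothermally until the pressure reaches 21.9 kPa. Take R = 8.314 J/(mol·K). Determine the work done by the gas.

10300 J

P₁ = nRT₁/V₁ = 1.60×8.314×413/38.6 = 142 kPa.
Isothermal: T stays 413 K; PV = const ⇒ V₂ = 251 L, P₂ = 21.9 kPa.
W = nRT ln(V₂/V₁) = 1.60×8.314×413×ln(6.50) = 10300 J.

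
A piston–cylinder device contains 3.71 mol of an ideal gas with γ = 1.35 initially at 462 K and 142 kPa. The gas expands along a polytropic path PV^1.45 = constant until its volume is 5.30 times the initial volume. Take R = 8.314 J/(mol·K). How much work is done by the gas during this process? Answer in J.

16700 J

V₁ = nRT₁/P₁ = 3.71×8.314×462/142 = 100 L.
Polytropic n=1.45: T₂ = T₁(V₁/V₂)^(n−1) = 462×(0.189)^0.45 = 218 K; P₂ = P₁(V₁/V₂)^n = 12.6 kPa.
W = (P₁V₁−P₂V₂)/(n−1) = (142×100−12.6×532)/0.45 = 16700 J.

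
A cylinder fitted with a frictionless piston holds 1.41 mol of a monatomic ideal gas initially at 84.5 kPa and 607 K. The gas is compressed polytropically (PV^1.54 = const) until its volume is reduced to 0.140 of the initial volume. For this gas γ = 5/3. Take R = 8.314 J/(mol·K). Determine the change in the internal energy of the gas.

20200 J

V₁ = nRT₁/P₁ = 1.41×8.314×607/84.5 = 84.2 L.
Polytropic n=1.54: T₂ = T₁(V₁/V₂)^(n−1) = 607×(7.14)^0.54 = 1760 K; P₂ = P₁(V₁/V₂)^n = 1750 kPa.
For an ideal gas ΔU = nCvΔT with Cv = (3/2)R = 12.5 J/(mol·K).
ΔU = 1.41×12.5×(1760−607) = 20200 J.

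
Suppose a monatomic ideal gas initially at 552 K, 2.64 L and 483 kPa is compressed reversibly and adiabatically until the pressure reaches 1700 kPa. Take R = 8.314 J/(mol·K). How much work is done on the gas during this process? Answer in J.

n = P₁V₁/(RT₁) = 483×2.64/(8.314×552) = 0.278 mol.
Adiabatic: T₂/T₁ = (P₂/P₁)^((γ−1)/γ) ⇒ T₂ = 552×(3.52)^0.400 = 913 K; V₂ = 1.24 L.
ΔU = nCvΔT = 0.278×12.5×(913−552) = 1250 J.
Q = 0 for an adiabatic process, so W = −ΔU = -1250 J.
Work done on the gas = −W_by = 1250 J.

1250 J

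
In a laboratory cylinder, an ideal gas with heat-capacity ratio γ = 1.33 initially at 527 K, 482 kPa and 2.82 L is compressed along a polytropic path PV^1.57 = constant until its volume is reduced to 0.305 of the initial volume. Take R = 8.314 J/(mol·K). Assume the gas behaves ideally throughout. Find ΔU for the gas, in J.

n = P₁V₁/(RT₁) = 482×2.82/(8.314×527) = 0.310 mol.
Polytropic n=1.57: T₂ = T₁(V₁/V₂)^(n−1) = 527×(3.28)^0.57 = 1040 K; P₂ = P₁(V₁/V₂)^n = 3110 kPa.
For an ideal gas ΔU = nCvΔT with Cv = R/(γ−1) = 25.2 J/(mol·K).
ΔU = 0.310×25.2×(1040−527) = 3990 J.

3990 J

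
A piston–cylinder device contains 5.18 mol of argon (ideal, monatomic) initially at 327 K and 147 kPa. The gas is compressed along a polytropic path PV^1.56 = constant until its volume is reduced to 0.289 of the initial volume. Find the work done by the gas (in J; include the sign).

-25200 J

V₁ = nRT₁/P₁ = 5.18×8.314×327/147 = 95.8 L.
Polytropic n=1.56: T₂ = T₁(V₁/V₂)^(n−1) = 327×(3.46)^0.56 = 655 K; P₂ = P₁(V₁/V₂)^n = 1020 kPa.
W = (P₁V₁−P₂V₂)/(n−1) = (147×95.8−1020×27.7)/0.56 = -25200 J.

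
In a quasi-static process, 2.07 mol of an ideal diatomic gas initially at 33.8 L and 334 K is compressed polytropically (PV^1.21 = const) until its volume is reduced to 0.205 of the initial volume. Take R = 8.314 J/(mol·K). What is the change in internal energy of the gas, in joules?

P₁ = nRT₁/V₁ = 2.07×8.314×334/33.8 = 170 kPa.
Polytropic n=1.21: T₂ = T₁(V₁/V₂)^(n−1) = 334×(4.88)^0.21 = 466 K; P₂ = P₁(V₁/V₂)^n = 1160 kPa.
For an ideal gas ΔU = nCvΔT with Cv = (5/2)R = 20.8 J/(mol·K).
ΔU = 2.07×20.8×(466−334) = 5670 J.

5670 J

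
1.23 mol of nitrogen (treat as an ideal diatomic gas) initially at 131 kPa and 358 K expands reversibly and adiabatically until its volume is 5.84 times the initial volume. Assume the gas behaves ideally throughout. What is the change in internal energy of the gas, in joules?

V₁ = nRT₁/P₁ = 1.23×8.314×358/131 = 27.9 L.
Adiabatic: TV^(γ−1) = const ⇒ T₂ = 358×(0.171)^0.400 = 177 K; PV^γ = const ⇒ P₂ = 11.1 kPa.
For an ideal gas ΔU = nCvΔT with Cv = (5/2)R = 20.8 J/(mol·K).
ΔU = 1.23×20.8×(177−358) = -4630 J.

-4630 J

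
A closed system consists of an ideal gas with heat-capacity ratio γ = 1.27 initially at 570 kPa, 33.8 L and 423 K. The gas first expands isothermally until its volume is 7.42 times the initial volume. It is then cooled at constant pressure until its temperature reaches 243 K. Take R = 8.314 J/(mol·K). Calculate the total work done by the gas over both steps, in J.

n = P₁V₁/(RT₁) = 570×33.8/(8.314×423) = 5.48 mol.
Step 1 — Isothermal: T stays 423 K; PV = const ⇒ V₂ = 251 L, P₂ = 76.8 kPa.
ΔU = 0 (ideal gas, T constant).
W = nRT ln(V₂/V₁) = 5.48×8.314×423×ln(7.42) = 38600 J.
Q = ΔU + W = 38600 J.
State after step 1: P = 76.8 kPa, V = 251 L, T = 423 K.
Step 2 — Isobaric: P stays 76.8 kPa; V/T = const ⇒ T₂ = 243 K, V₂ = 144 L.
W = PΔV = 76.8×(144−251) kPa·L = -8200 J.
ΔU = nCvΔT = 5.48×30.8×(243−423) = -30400 J.
Q = ΔU + W = nCpΔT = -38600 J.
Net over both steps: W = 30400 J, Q = 50.1 J, ΔU = -30400 J.

30400 J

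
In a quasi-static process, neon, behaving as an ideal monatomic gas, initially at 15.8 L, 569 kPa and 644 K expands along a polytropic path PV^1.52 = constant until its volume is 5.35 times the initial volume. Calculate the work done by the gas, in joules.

n = P₁V₁/(RT₁) = 569×15.8/(8.314×644) = 1.68 mol.
Polytropic n=1.52: T₂ = T₁(V₁/V₂)^(n−1) = 644×(0.187)^0.52 = 269 K; P₂ = P₁(V₁/V₂)^n = 44.5 kPa.
W = (P₁V₁−P₂V₂)/(n−1) = (569×15.8−44.5×84.5)/0.52 = 10100 J.

10100 J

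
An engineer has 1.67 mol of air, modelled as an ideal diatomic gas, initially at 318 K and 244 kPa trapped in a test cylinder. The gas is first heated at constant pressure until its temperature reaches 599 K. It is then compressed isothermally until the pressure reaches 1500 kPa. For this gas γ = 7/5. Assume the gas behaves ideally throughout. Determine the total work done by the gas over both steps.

-11200 J

V₁ = nRT₁/P₁ = 1.67×8.314×318/244 = 18.1 L.
Step 1 — Isobaric: P stays 244 kPa; V/T = const ⇒ T₂ = 599 K, V₂ = 34.1 L.
W = PΔV = 244×(34.1−18.1) kPa·L = 3900 J.
ΔU = nCvΔT = 1.67×20.8×(599−318) = 9750 J.
Q = ΔU + W = nCpΔT = 13700 J.
State after step 1: P = 244 kPa, V = 34.1 L, T = 599 K.
Step 2 — Isothermal: T stays 599 K; PV = const ⇒ V₂ = 5.54 L, P₂ = 1500 kPa.
ΔU = 0 (ideal gas, T constant).
W = nRT ln(V₂/V₁) = 1.67×8.314×599×ln(0.163) = -15100 J.
Q = ΔU + W = -15100 J.
Net over both steps: W = -11200 J, Q = -1450 J, ΔU = 9750 J.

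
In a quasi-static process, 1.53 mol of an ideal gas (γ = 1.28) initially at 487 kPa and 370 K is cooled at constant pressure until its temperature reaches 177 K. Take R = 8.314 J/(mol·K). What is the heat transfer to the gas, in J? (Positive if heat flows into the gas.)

V₁ = nRT₁/P₁ = 1.53×8.314×370/487 = 9.66 L.
Isobaric: P stays 487 kPa; V/T = const ⇒ T₂ = 177 K, V₂ = 4.62 L.
W = PΔV = 487×(4.62−9.66) kPa·L = -2460 J.
ΔU = nCvΔT = 1.53×29.7×(177−370) = -8770 J.
Q = ΔU + W = nCpΔT = -11200 J.

-11200 J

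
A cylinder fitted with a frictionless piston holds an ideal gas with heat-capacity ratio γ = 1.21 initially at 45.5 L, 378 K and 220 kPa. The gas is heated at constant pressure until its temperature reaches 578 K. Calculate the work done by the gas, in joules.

5300 J

n = P₁V₁/(RT₁) = 220×45.5/(8.314×378) = 3.19 mol.
Isobaric: P stays 220 kPa; V/T = const ⇒ T₂ = 578 K, V₂ = 69.6 L.
W = PΔV = 220×(69.6−45.5) kPa·L = 5300 J.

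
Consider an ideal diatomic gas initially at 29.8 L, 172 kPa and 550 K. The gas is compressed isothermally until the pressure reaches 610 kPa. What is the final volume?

Isothermal: T stays 550 K; PV = const ⇒ V₂ = 8.40 L, P₂ = 610 kPa.

8.40 L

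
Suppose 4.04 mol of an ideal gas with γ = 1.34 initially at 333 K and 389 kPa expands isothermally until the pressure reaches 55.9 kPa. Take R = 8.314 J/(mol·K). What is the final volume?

200 L

V₁ = nRT₁/P₁ = 4.04×8.314×333/389 = 28.8 L.
Isothermal: T stays 333 K; PV = const ⇒ V₂ = 200 L, P₂ = 55.9 kPa.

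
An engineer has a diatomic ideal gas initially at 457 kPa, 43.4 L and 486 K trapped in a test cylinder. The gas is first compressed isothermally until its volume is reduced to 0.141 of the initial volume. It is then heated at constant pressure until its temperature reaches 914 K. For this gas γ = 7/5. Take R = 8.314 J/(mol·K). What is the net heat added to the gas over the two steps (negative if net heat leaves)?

n = P₁V₁/(RT₁) = 457×43.4/(8.314×486) = 4.91 mol.
Step 1 — Isothermal: T stays 486 K; PV = const ⇒ V₂ = 6.12 L, P₂ = 3240 kPa.
ΔU = 0 (ideal gas, T constant).
W = nRT ln(V₂/V₁) = 4.91×8.314×486×ln(0.141) = -38900 J.
Q = ΔU + W = -38900 J.
State after step 1: P = 3240 kPa, V = 6.12 L, T = 486 K.
Step 2 — Isobaric: P stays 3240 kPa; V/T = const ⇒ T₂ = 914 K, V₂ = 11.5 L.
W = PΔV = 3240×(11.5−6.12) kPa·L = 17500 J.
ΔU = nCvΔT = 4.91×20.8×(914−486) = 43700 J.
Q = ΔU + W = nCpΔT = 61100 J.
Net over both steps: W = -21400 J, Q = 22300 J, ΔU = 43700 J.

22300 J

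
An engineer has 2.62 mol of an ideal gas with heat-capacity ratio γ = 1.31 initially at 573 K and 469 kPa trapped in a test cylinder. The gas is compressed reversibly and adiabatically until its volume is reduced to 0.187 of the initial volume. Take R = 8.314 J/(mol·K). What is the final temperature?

V₁ = nRT₁/P₁ = 2.62×8.314×573/469 = 26.6 L.
Adiabatic: TV^(γ−1) = const ⇒ T₂ = 573×(5.35)^0.310 = 964 K; PV^γ = const ⇒ P₂ = 4220 kPa.

964 K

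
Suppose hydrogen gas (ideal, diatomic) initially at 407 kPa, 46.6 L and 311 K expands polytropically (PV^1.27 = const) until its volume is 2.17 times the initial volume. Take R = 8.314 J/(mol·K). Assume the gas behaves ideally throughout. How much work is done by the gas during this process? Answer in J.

n = P₁V₁/(RT₁) = 407×46.6/(8.314×311) = 7.34 mol.
Polytropic n=1.27: T₂ = T₁(V₁/V₂)^(n−1) = 311×(0.461)^0.27 = 252 K; P₂ = P₁(V₁/V₂)^n = 152 kPa.
W = (P₁V₁−P₂V₂)/(n−1) = (407×46.6−152×101)/0.27 = 13300 J.

13300 J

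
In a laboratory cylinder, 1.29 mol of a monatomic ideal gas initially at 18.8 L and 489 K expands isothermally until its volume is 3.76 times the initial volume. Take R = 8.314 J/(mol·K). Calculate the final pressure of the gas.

74.2 kPa

P₁ = nRT₁/V₁ = 1.29×8.314×489/18.8 = 279 kPa.
Isothermal: T stays 489 K; PV = const ⇒ V₂ = 70.7 L, P₂ = 74.2 kPa.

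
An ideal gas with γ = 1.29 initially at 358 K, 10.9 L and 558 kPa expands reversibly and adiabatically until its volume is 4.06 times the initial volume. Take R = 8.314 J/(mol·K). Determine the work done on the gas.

n = P₁V₁/(RT₁) = 558×10.9/(8.314×358) = 2.04 mol.
Adiabatic: TV^(γ−1) = const ⇒ T₂ = 358×(0.246)^0.290 = 238 K; PV^γ = const ⇒ P₂ = 91.5 kPa.
ΔU = nCvΔT = 2.04×28.7×(238−358) = -7000 J.
Q = 0 for an adiabatic process, so W = −ΔU = 7000 J.
Work done on the gas = −W_by = -7000 J.

-7000 J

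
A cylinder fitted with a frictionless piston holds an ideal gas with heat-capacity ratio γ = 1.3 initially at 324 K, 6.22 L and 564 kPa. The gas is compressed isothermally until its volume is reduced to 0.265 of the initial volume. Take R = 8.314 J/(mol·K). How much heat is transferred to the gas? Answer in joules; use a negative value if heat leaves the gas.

n = P₁V₁/(RT₁) = 564×6.22/(8.314×324) = 1.30 mol.
Isothermal: T stays 324 K; PV = const ⇒ V₂ = 1.65 L, P₂ = 2130 kPa.
ΔU = 0 (ideal gas, T constant).
W = nRT ln(V₂/V₁) = 1.30×8.314×324×ln(0.265) = -4660 J.
Q = ΔU + W = -4660 J.

-4660 J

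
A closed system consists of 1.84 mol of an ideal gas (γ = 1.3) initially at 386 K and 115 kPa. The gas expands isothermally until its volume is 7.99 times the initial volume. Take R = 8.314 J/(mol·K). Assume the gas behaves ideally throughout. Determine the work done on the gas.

V₁ = nRT₁/P₁ = 1.84×8.314×386/115 = 51.3 L.
Isothermal: T stays 386 K; PV = const ⇒ V₂ = 410 L, P₂ = 14.4 kPa.
W = nRT ln(V₂/V₁) = 1.84×8.314×386×ln(7.99) = 12300 J.
Work done on the gas = −W_by = -12300 J.

-12300 J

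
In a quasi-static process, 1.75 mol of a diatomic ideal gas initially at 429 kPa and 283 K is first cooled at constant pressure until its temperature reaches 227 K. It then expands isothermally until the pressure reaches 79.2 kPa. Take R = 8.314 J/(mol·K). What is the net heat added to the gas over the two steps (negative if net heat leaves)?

2730 J

V₁ = nRT₁/P₁ = 1.75×8.314×283/429 = 9.60 L.
Step 1 — Isobaric: P stays 429 kPa; V/T = const ⇒ T₂ = 227 K, V₂ = 7.70 L.
W = PΔV = 429×(7.70−9.60) kPa·L = -815 J.
ΔU = nCvΔT = 1.75×20.8×(227−283) = -2040 J.
Q = ΔU + W = nCpΔT = -2850 J.
State after step 1: P = 429 kPa, V = 7.70 L, T = 227 K.
Step 2 — Isothermal: T stays 227 K; PV = const ⇒ V₂ = 41.7 L, P₂ = 79.2 kPa.
ΔU = 0 (ideal gas, T constant).
W = nRT ln(V₂/V₁) = 1.75×8.314×227×ln(5.42) = 5580 J.
Q = ΔU + W = 5580 J.
Net over both steps: W = 4770 J, Q = 2730 J, ΔU = -2040 J.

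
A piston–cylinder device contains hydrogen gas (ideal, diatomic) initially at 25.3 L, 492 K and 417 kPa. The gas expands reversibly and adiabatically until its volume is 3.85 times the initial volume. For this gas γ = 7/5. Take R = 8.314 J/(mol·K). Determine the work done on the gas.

-11000 J

n = P₁V₁/(RT₁) = 417×25.3/(8.314×492) = 2.58 mol.
Adiabatic: TV^(γ−1) = const ⇒ T₂ = 492×(0.260)^0.400 = 287 K; PV^γ = const ⇒ P₂ = 63.2 kPa.
ΔU = nCvΔT = 2.58×20.8×(287−492) = -11000 J.
Q = 0 for an adiabatic process, so W = −ΔU = 11000 J.
Work done on the gas = −W_by = -11000 J.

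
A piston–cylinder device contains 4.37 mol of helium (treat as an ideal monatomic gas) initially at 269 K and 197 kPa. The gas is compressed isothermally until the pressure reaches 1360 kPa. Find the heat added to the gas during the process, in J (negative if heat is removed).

-18900 J

V₁ = nRT₁/P₁ = 4.37×8.314×269/197 = 49.6 L.
Isothermal: T stays 269 K; PV = const ⇒ V₂ = 7.19 L, P₂ = 1360 kPa.
ΔU = 0 (ideal gas, T constant).
W = nRT ln(V₂/V₁) = 4.37×8.314×269×ln(0.145) = -18900 J.
Q = ΔU + W = -18900 J.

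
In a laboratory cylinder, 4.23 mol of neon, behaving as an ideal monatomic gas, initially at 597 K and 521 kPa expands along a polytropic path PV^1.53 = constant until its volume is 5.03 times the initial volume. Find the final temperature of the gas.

254 K

V₁ = nRT₁/P₁ = 4.23×8.314×597/521 = 40.3 L.
Polytropic n=1.53: T₂ = T₁(V₁/V₂)^(n−1) = 597×(0.199)^0.53 = 254 K; P₂ = P₁(V₁/V₂)^n = 44.0 kPa.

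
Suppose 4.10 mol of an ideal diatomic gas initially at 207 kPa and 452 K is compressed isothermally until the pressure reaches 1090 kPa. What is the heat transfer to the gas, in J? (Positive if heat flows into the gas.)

-25600 J

V₁ = nRT₁/P₁ = 4.10×8.314×452/207 = 74.4 L.
Isothermal: T stays 452 K; PV = const ⇒ V₂ = 14.1 L, P₂ = 1090 kPa.
ΔU = 0 (ideal gas, T constant).
W = nRT ln(V₂/V₁) = 4.10×8.314×452×ln(0.190) = -25600 J.
Q = ΔU + W = -25600 J.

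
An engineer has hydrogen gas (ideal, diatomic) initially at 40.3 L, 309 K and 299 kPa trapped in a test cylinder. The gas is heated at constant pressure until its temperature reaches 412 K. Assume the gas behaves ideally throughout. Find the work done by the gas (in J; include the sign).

4020 J

n = P₁V₁/(RT₁) = 299×40.3/(8.314×309) = 4.69 mol.
Isobaric: P stays 299 kPa; V/T = const ⇒ T₂ = 412 K, V₂ = 53.7 L.
W = PΔV = 299×(53.7−40.3) kPa·L = 4020 J.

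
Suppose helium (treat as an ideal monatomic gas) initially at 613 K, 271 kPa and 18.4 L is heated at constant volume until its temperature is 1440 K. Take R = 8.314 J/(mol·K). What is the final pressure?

637 kPa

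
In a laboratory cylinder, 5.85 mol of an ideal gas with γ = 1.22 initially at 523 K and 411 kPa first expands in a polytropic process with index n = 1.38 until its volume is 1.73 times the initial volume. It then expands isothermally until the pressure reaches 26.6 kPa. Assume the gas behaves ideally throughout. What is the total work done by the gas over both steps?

53500 J

V₁ = nRT₁/P₁ = 5.85×8.314×523/411 = 61.9 L.
Step 1 — Polytropic n=1.38: T₂ = T₁(V₁/V₂)^(n−1) = 523×(0.578)^0.38 = 425 K; P₂ = P₁(V₁/V₂)^n = 193 kPa.
W = (P₁V₁−P₂V₂)/(n−1) = (411×61.9−193×107)/0.38 = 12600 J.
ΔU = nCvΔT = 5.85×37.8×(425−523) = -21700 J.
Q = ΔU + W = -9150 J.
State after step 1: P = 193 kPa, V = 107 L, T = 425 K.
Step 2 — Isothermal: T stays 425 K; PV = const ⇒ V₂ = 776 L, P₂ = 26.6 kPa.
ΔU = 0 (ideal gas, T constant).
W = nRT ln(V₂/V₁) = 5.85×8.314×425×ln(7.25) = 40900 J.
Q = ΔU + W = 40900 J.
Net over both steps: W = 53500 J, Q = 31800 J, ΔU = -21700 J.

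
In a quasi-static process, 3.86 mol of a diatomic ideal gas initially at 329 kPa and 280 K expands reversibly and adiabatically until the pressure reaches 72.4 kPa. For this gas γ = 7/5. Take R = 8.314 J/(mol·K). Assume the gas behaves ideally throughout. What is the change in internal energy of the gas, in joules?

V₁ = nRT₁/P₁ = 3.86×8.314×280/329 = 27.3 L.
Adiabatic: T₂/T₁ = (P₂/P₁)^((γ−1)/γ) ⇒ T₂ = 280×(0.220)^0.286 = 182 K; V₂ = 80.5 L.
For an ideal gas ΔU = nCvΔT with Cv = (5/2)R = 20.8 J/(mol·K).
ΔU = 3.86×20.8×(182−280) = -7890 J.

-7890 J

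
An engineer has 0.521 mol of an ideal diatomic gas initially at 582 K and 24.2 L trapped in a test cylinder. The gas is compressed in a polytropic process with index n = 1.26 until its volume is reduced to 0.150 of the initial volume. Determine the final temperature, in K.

953 K

P₁ = nRT₁/V₁ = 0.521×8.314×582/24.2 = 104 kPa.
Polytropic n=1.26: T₂ = T₁(V₁/V₂)^(n−1) = 582×(6.67)^0.26 = 953 K; P₂ = P₁(V₁/V₂)^n = 1140 kPa.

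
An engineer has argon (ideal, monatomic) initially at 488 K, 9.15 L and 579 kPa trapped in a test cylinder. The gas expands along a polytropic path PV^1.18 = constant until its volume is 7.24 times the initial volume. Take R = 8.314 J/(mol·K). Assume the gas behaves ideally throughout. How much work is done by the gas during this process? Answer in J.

n = P₁V₁/(RT₁) = 579×9.15/(8.314×488) = 1.31 mol.
Polytropic n=1.18: T₂ = T₁(V₁/V₂)^(n−1) = 488×(0.138)^0.18 = 342 K; P₂ = P₁(V₁/V₂)^n = 56.0 kPa.
W = (P₁V₁−P₂V₂)/(n−1) = (579×9.15−56.0×66.2)/0.18 = 8820 J.

8820 J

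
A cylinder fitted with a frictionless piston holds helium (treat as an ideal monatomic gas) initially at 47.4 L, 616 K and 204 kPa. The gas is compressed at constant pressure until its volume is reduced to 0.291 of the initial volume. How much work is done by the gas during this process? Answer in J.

-6860 J

n = P₁V₁/(RT₁) = 204×47.4/(8.314×616) = 1.89 mol.
Isobaric: P stays 204 kPa; V/T = const ⇒ T₂ = 179 K, V₂ = 13.8 L.
W = PΔV = 204×(13.8−47.4) kPa·L = -6860 J.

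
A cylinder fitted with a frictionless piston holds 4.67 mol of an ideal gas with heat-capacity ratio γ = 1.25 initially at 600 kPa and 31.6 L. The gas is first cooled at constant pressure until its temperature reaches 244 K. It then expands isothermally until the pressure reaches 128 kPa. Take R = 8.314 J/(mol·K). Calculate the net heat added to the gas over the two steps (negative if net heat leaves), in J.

T₁ = P₁V₁/(nR) = 600×31.6/(4.67×8.314) = 488 K.
Step 1 — Isobaric: P stays 600 kPa; V/T = const ⇒ T₂ = 244 K, V₂ = 15.8 L.
W = PΔV = 600×(15.8−31.6) kPa·L = -9490 J.
ΔU = nCvΔT = 4.67×33.3×(244−488) = -37900 J.
Q = ΔU + W = nCpΔT = -47400 J.
State after step 1: P = 600 kPa, V = 15.8 L, T = 244 K.
Step 2 — Isothermal: T stays 244 K; PV = const ⇒ V₂ = 74.0 L, P₂ = 128 kPa.
ΔU = 0 (ideal gas, T constant).
W = nRT ln(V₂/V₁) = 4.67×8.314×244×ln(4.69) = 14600 J.
Q = ΔU + W = 14600 J.
Net over both steps: W = 5150 J, Q = -32800 J, ΔU = -37900 J.

-32800 J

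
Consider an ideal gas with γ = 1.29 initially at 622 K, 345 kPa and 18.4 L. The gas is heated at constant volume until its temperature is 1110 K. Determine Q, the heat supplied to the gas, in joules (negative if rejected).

17200 J

n = P₁V₁/(RT₁) = 345×18.4/(8.314×622) = 1.23 mol.
Isochoric: V stays 18.4 L; P/T = const ⇒ T₂ = 1110 K, P₂ = 616 kPa.
W = 0 (no volume change).
ΔU = nCvΔT = 1.23×28.7×(1110−622) = 17200 J.
Q = ΔU = 17200 J.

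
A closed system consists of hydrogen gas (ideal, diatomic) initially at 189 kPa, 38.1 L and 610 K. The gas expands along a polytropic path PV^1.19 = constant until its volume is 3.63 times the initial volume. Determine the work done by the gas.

n = P₁V₁/(RT₁) = 189×38.1/(8.314×610) = 1.42 mol.
Polytropic n=1.19: T₂ = T₁(V₁/V₂)^(n−1) = 610×(0.275)^0.19 = 477 K; P₂ = P₁(V₁/V₂)^n = 40.8 kPa.
W = (P₁V₁−P₂V₂)/(n−1) = (189×38.1−40.8×138)/0.19 = 8230 J.

8230 J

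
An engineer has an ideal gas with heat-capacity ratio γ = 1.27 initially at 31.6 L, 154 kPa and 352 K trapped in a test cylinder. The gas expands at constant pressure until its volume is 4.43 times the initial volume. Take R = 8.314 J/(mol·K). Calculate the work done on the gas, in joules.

-16700 J

n = P₁V₁/(RT₁) = 154×31.6/(8.314×352) = 1.66 mol.
Isobaric: P stays 154 kPa; V/T = const ⇒ T₂ = 1560 K, V₂ = 140 L.
W = PΔV = 154×(140−31.6) kPa·L = 16700 J.
Work done on the gas = −W_by = -16700 J.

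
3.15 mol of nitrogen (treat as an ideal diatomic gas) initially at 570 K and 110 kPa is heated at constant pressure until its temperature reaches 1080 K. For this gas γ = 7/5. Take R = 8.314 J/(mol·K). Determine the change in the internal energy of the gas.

33400 J

V₁ = nRT₁/P₁ = 3.15×8.314×570/110 = 136 L.
Isobaric: P stays 110 kPa; V/T = const ⇒ T₂ = 1080 K, V₂ = 257 L.
For an ideal gas ΔU = nCvΔT with Cv = (5/2)R = 20.8 J/(mol·K).
ΔU = 3.15×20.8×(1080−570) = 33400 J.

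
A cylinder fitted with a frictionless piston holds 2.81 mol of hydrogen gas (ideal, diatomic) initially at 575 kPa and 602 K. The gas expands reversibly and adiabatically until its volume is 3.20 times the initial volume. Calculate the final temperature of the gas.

378 K

V₁ = nRT₁/P₁ = 2.81×8.314×602/575 = 24.5 L.
Adiabatic: TV^(γ−1) = const ⇒ T₂ = 602×(0.312)^0.400 = 378 K; PV^γ = const ⇒ P₂ = 113 kPa.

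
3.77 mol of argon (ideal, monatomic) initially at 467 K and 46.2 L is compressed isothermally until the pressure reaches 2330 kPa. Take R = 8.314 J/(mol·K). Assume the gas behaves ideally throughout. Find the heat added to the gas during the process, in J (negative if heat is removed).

-29200 J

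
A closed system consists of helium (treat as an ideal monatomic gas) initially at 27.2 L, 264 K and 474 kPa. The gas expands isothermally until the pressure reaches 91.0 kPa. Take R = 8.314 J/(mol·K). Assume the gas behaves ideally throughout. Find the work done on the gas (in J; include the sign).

n = P₁V₁/(RT₁) = 474×27.2/(8.314×264) = 5.87 mol.
Isothermal: T stays 264 K; PV = const ⇒ V₂ = 142 L, P₂ = 91.0 kPa.
W = nRT ln(V₂/V₁) = 5.87×8.314×264×ln(5.21) = 21300 J.
Work done on the gas = −W_by = -21300 J.

-21300 J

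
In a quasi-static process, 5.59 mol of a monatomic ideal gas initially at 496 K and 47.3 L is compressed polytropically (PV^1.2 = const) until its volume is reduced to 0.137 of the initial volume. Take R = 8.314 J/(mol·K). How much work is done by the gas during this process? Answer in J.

P₁ = nRT₁/V₁ = 5.59×8.314×496/47.3 = 487 kPa.
Polytropic n=1.2: T₂ = T₁(V₁/V₂)^(n−1) = 496×(7.30)^0.20 = 738 K; P₂ = P₁(V₁/V₂)^n = 5290 kPa.
W = (P₁V₁−P₂V₂)/(n−1) = (487×47.3−5290×6.48)/0.20 = -56300 J.

-56300 J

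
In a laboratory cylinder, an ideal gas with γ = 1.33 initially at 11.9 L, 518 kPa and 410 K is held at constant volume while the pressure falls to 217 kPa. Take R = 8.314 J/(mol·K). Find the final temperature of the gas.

Isochoric: V stays 11.9 L; P/T = const ⇒ T₂ = 172 K, P₂ = 217 kPa.

172 K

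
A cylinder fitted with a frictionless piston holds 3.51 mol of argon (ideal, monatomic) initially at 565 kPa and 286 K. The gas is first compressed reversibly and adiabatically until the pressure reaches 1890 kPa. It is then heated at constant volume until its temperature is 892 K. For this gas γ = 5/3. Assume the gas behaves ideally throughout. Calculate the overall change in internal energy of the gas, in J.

V₁ = nRT₁/P₁ = 3.51×8.314×286/565 = 14.8 L.
Step 1 — Adiabatic: T₂/T₁ = (P₂/P₁)^((γ−1)/γ) ⇒ T₂ = 286×(3.35)^0.400 = 464 K; V₂ = 7.16 L.
ΔU = nCvΔT = 3.51×12.5×(464−286) = 7770 J.
Q = 0 for an adiabatic process, so W = −ΔU = -7770 J.
State after step 1: P = 1890 kPa, V = 7.16 L, T = 464 K.
Step 2 — Isochoric: V stays 7.16 L; P/T = const ⇒ T₂ = 892 K, P₂ = 3640 kPa.
W = 0 (no volume change).
ΔU = nCvΔT = 3.51×12.5×(892−464) = 18800 J.
Q = ΔU = 18800 J.
Net over both steps: W = -7770 J, Q = 18800 J, ΔU = 26500 J.

26500 J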